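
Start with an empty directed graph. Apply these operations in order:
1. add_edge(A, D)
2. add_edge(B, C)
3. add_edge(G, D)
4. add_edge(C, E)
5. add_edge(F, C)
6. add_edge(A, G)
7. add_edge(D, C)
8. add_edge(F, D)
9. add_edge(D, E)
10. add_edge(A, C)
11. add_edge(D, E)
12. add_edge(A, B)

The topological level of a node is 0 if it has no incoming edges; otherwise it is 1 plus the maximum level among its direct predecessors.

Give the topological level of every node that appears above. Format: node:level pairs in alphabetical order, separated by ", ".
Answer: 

Op 1: add_edge(A, D). Edges now: 1
Op 2: add_edge(B, C). Edges now: 2
Op 3: add_edge(G, D). Edges now: 3
Op 4: add_edge(C, E). Edges now: 4
Op 5: add_edge(F, C). Edges now: 5
Op 6: add_edge(A, G). Edges now: 6
Op 7: add_edge(D, C). Edges now: 7
Op 8: add_edge(F, D). Edges now: 8
Op 9: add_edge(D, E). Edges now: 9
Op 10: add_edge(A, C). Edges now: 10
Op 11: add_edge(D, E) (duplicate, no change). Edges now: 10
Op 12: add_edge(A, B). Edges now: 11
Compute levels (Kahn BFS):
  sources (in-degree 0): A, F
  process A: level=0
    A->B: in-degree(B)=0, level(B)=1, enqueue
    A->C: in-degree(C)=3, level(C)>=1
    A->D: in-degree(D)=2, level(D)>=1
    A->G: in-degree(G)=0, level(G)=1, enqueue
  process F: level=0
    F->C: in-degree(C)=2, level(C)>=1
    F->D: in-degree(D)=1, level(D)>=1
  process B: level=1
    B->C: in-degree(C)=1, level(C)>=2
  process G: level=1
    G->D: in-degree(D)=0, level(D)=2, enqueue
  process D: level=2
    D->C: in-degree(C)=0, level(C)=3, enqueue
    D->E: in-degree(E)=1, level(E)>=3
  process C: level=3
    C->E: in-degree(E)=0, level(E)=4, enqueue
  process E: level=4
All levels: A:0, B:1, C:3, D:2, E:4, F:0, G:1

Answer: A:0, B:1, C:3, D:2, E:4, F:0, G:1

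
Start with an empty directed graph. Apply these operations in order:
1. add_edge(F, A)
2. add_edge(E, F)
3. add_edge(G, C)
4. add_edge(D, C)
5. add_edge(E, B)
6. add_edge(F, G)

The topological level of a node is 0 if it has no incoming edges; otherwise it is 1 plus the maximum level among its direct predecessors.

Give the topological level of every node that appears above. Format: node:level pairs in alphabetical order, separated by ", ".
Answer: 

Answer: A:2, B:1, C:3, D:0, E:0, F:1, G:2

Derivation:
Op 1: add_edge(F, A). Edges now: 1
Op 2: add_edge(E, F). Edges now: 2
Op 3: add_edge(G, C). Edges now: 3
Op 4: add_edge(D, C). Edges now: 4
Op 5: add_edge(E, B). Edges now: 5
Op 6: add_edge(F, G). Edges now: 6
Compute levels (Kahn BFS):
  sources (in-degree 0): D, E
  process D: level=0
    D->C: in-degree(C)=1, level(C)>=1
  process E: level=0
    E->B: in-degree(B)=0, level(B)=1, enqueue
    E->F: in-degree(F)=0, level(F)=1, enqueue
  process B: level=1
  process F: level=1
    F->A: in-degree(A)=0, level(A)=2, enqueue
    F->G: in-degree(G)=0, level(G)=2, enqueue
  process A: level=2
  process G: level=2
    G->C: in-degree(C)=0, level(C)=3, enqueue
  process C: level=3
All levels: A:2, B:1, C:3, D:0, E:0, F:1, G:2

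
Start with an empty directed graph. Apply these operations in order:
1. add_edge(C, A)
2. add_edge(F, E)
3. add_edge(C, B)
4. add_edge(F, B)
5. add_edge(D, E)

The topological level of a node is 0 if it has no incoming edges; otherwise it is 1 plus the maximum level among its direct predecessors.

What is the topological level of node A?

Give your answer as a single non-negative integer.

Op 1: add_edge(C, A). Edges now: 1
Op 2: add_edge(F, E). Edges now: 2
Op 3: add_edge(C, B). Edges now: 3
Op 4: add_edge(F, B). Edges now: 4
Op 5: add_edge(D, E). Edges now: 5
Compute levels (Kahn BFS):
  sources (in-degree 0): C, D, F
  process C: level=0
    C->A: in-degree(A)=0, level(A)=1, enqueue
    C->B: in-degree(B)=1, level(B)>=1
  process D: level=0
    D->E: in-degree(E)=1, level(E)>=1
  process F: level=0
    F->B: in-degree(B)=0, level(B)=1, enqueue
    F->E: in-degree(E)=0, level(E)=1, enqueue
  process A: level=1
  process B: level=1
  process E: level=1
All levels: A:1, B:1, C:0, D:0, E:1, F:0
level(A) = 1

Answer: 1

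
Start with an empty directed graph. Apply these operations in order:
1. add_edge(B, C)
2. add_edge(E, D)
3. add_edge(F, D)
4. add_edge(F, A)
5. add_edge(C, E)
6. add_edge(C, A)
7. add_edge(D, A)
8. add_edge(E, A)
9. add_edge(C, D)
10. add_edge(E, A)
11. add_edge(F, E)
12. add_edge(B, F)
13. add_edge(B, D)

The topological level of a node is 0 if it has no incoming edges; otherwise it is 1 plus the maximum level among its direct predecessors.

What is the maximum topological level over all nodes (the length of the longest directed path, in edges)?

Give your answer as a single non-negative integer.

Answer: 4

Derivation:
Op 1: add_edge(B, C). Edges now: 1
Op 2: add_edge(E, D). Edges now: 2
Op 3: add_edge(F, D). Edges now: 3
Op 4: add_edge(F, A). Edges now: 4
Op 5: add_edge(C, E). Edges now: 5
Op 6: add_edge(C, A). Edges now: 6
Op 7: add_edge(D, A). Edges now: 7
Op 8: add_edge(E, A). Edges now: 8
Op 9: add_edge(C, D). Edges now: 9
Op 10: add_edge(E, A) (duplicate, no change). Edges now: 9
Op 11: add_edge(F, E). Edges now: 10
Op 12: add_edge(B, F). Edges now: 11
Op 13: add_edge(B, D). Edges now: 12
Compute levels (Kahn BFS):
  sources (in-degree 0): B
  process B: level=0
    B->C: in-degree(C)=0, level(C)=1, enqueue
    B->D: in-degree(D)=3, level(D)>=1
    B->F: in-degree(F)=0, level(F)=1, enqueue
  process C: level=1
    C->A: in-degree(A)=3, level(A)>=2
    C->D: in-degree(D)=2, level(D)>=2
    C->E: in-degree(E)=1, level(E)>=2
  process F: level=1
    F->A: in-degree(A)=2, level(A)>=2
    F->D: in-degree(D)=1, level(D)>=2
    F->E: in-degree(E)=0, level(E)=2, enqueue
  process E: level=2
    E->A: in-degree(A)=1, level(A)>=3
    E->D: in-degree(D)=0, level(D)=3, enqueue
  process D: level=3
    D->A: in-degree(A)=0, level(A)=4, enqueue
  process A: level=4
All levels: A:4, B:0, C:1, D:3, E:2, F:1
max level = 4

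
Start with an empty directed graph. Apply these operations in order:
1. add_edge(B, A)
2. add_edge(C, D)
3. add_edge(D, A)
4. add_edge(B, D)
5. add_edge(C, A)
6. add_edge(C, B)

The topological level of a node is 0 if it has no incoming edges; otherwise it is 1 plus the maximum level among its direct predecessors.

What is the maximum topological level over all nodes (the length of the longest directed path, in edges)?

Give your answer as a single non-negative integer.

Op 1: add_edge(B, A). Edges now: 1
Op 2: add_edge(C, D). Edges now: 2
Op 3: add_edge(D, A). Edges now: 3
Op 4: add_edge(B, D). Edges now: 4
Op 5: add_edge(C, A). Edges now: 5
Op 6: add_edge(C, B). Edges now: 6
Compute levels (Kahn BFS):
  sources (in-degree 0): C
  process C: level=0
    C->A: in-degree(A)=2, level(A)>=1
    C->B: in-degree(B)=0, level(B)=1, enqueue
    C->D: in-degree(D)=1, level(D)>=1
  process B: level=1
    B->A: in-degree(A)=1, level(A)>=2
    B->D: in-degree(D)=0, level(D)=2, enqueue
  process D: level=2
    D->A: in-degree(A)=0, level(A)=3, enqueue
  process A: level=3
All levels: A:3, B:1, C:0, D:2
max level = 3

Answer: 3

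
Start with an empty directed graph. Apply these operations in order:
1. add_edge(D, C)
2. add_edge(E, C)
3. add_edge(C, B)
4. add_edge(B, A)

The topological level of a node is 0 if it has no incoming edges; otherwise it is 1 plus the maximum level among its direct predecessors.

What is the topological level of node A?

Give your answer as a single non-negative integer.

Op 1: add_edge(D, C). Edges now: 1
Op 2: add_edge(E, C). Edges now: 2
Op 3: add_edge(C, B). Edges now: 3
Op 4: add_edge(B, A). Edges now: 4
Compute levels (Kahn BFS):
  sources (in-degree 0): D, E
  process D: level=0
    D->C: in-degree(C)=1, level(C)>=1
  process E: level=0
    E->C: in-degree(C)=0, level(C)=1, enqueue
  process C: level=1
    C->B: in-degree(B)=0, level(B)=2, enqueue
  process B: level=2
    B->A: in-degree(A)=0, level(A)=3, enqueue
  process A: level=3
All levels: A:3, B:2, C:1, D:0, E:0
level(A) = 3

Answer: 3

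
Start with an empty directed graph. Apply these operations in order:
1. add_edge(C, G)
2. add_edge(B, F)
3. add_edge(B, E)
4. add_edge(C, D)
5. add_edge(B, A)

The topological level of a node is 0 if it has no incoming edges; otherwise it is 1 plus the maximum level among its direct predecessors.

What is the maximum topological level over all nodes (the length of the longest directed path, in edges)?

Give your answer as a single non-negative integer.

Op 1: add_edge(C, G). Edges now: 1
Op 2: add_edge(B, F). Edges now: 2
Op 3: add_edge(B, E). Edges now: 3
Op 4: add_edge(C, D). Edges now: 4
Op 5: add_edge(B, A). Edges now: 5
Compute levels (Kahn BFS):
  sources (in-degree 0): B, C
  process B: level=0
    B->A: in-degree(A)=0, level(A)=1, enqueue
    B->E: in-degree(E)=0, level(E)=1, enqueue
    B->F: in-degree(F)=0, level(F)=1, enqueue
  process C: level=0
    C->D: in-degree(D)=0, level(D)=1, enqueue
    C->G: in-degree(G)=0, level(G)=1, enqueue
  process A: level=1
  process E: level=1
  process F: level=1
  process D: level=1
  process G: level=1
All levels: A:1, B:0, C:0, D:1, E:1, F:1, G:1
max level = 1

Answer: 1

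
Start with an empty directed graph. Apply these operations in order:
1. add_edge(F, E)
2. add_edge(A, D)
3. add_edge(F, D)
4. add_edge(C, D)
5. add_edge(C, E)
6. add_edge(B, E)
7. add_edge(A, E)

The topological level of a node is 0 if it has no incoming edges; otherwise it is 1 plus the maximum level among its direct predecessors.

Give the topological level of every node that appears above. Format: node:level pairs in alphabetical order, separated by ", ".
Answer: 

Answer: A:0, B:0, C:0, D:1, E:1, F:0

Derivation:
Op 1: add_edge(F, E). Edges now: 1
Op 2: add_edge(A, D). Edges now: 2
Op 3: add_edge(F, D). Edges now: 3
Op 4: add_edge(C, D). Edges now: 4
Op 5: add_edge(C, E). Edges now: 5
Op 6: add_edge(B, E). Edges now: 6
Op 7: add_edge(A, E). Edges now: 7
Compute levels (Kahn BFS):
  sources (in-degree 0): A, B, C, F
  process A: level=0
    A->D: in-degree(D)=2, level(D)>=1
    A->E: in-degree(E)=3, level(E)>=1
  process B: level=0
    B->E: in-degree(E)=2, level(E)>=1
  process C: level=0
    C->D: in-degree(D)=1, level(D)>=1
    C->E: in-degree(E)=1, level(E)>=1
  process F: level=0
    F->D: in-degree(D)=0, level(D)=1, enqueue
    F->E: in-degree(E)=0, level(E)=1, enqueue
  process D: level=1
  process E: level=1
All levels: A:0, B:0, C:0, D:1, E:1, F:0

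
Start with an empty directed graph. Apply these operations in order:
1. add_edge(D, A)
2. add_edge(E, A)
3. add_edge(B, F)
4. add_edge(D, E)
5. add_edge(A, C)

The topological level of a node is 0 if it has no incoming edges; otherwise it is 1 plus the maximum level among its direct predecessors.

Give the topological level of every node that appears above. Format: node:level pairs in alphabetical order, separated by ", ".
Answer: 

Answer: A:2, B:0, C:3, D:0, E:1, F:1

Derivation:
Op 1: add_edge(D, A). Edges now: 1
Op 2: add_edge(E, A). Edges now: 2
Op 3: add_edge(B, F). Edges now: 3
Op 4: add_edge(D, E). Edges now: 4
Op 5: add_edge(A, C). Edges now: 5
Compute levels (Kahn BFS):
  sources (in-degree 0): B, D
  process B: level=0
    B->F: in-degree(F)=0, level(F)=1, enqueue
  process D: level=0
    D->A: in-degree(A)=1, level(A)>=1
    D->E: in-degree(E)=0, level(E)=1, enqueue
  process F: level=1
  process E: level=1
    E->A: in-degree(A)=0, level(A)=2, enqueue
  process A: level=2
    A->C: in-degree(C)=0, level(C)=3, enqueue
  process C: level=3
All levels: A:2, B:0, C:3, D:0, E:1, F:1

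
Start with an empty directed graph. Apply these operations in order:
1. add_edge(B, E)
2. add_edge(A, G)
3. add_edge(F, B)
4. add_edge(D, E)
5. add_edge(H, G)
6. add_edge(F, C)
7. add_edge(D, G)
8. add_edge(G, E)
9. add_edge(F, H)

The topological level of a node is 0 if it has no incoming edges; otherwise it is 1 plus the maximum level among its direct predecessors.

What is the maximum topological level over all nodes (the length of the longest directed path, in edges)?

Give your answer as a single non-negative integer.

Op 1: add_edge(B, E). Edges now: 1
Op 2: add_edge(A, G). Edges now: 2
Op 3: add_edge(F, B). Edges now: 3
Op 4: add_edge(D, E). Edges now: 4
Op 5: add_edge(H, G). Edges now: 5
Op 6: add_edge(F, C). Edges now: 6
Op 7: add_edge(D, G). Edges now: 7
Op 8: add_edge(G, E). Edges now: 8
Op 9: add_edge(F, H). Edges now: 9
Compute levels (Kahn BFS):
  sources (in-degree 0): A, D, F
  process A: level=0
    A->G: in-degree(G)=2, level(G)>=1
  process D: level=0
    D->E: in-degree(E)=2, level(E)>=1
    D->G: in-degree(G)=1, level(G)>=1
  process F: level=0
    F->B: in-degree(B)=0, level(B)=1, enqueue
    F->C: in-degree(C)=0, level(C)=1, enqueue
    F->H: in-degree(H)=0, level(H)=1, enqueue
  process B: level=1
    B->E: in-degree(E)=1, level(E)>=2
  process C: level=1
  process H: level=1
    H->G: in-degree(G)=0, level(G)=2, enqueue
  process G: level=2
    G->E: in-degree(E)=0, level(E)=3, enqueue
  process E: level=3
All levels: A:0, B:1, C:1, D:0, E:3, F:0, G:2, H:1
max level = 3

Answer: 3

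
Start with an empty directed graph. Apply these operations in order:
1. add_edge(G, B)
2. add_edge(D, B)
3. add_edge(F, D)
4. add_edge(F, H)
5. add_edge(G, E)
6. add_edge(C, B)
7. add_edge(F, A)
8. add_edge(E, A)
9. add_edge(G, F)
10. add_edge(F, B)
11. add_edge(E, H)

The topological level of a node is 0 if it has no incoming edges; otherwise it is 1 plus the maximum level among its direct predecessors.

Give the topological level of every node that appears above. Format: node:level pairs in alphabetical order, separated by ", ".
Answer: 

Op 1: add_edge(G, B). Edges now: 1
Op 2: add_edge(D, B). Edges now: 2
Op 3: add_edge(F, D). Edges now: 3
Op 4: add_edge(F, H). Edges now: 4
Op 5: add_edge(G, E). Edges now: 5
Op 6: add_edge(C, B). Edges now: 6
Op 7: add_edge(F, A). Edges now: 7
Op 8: add_edge(E, A). Edges now: 8
Op 9: add_edge(G, F). Edges now: 9
Op 10: add_edge(F, B). Edges now: 10
Op 11: add_edge(E, H). Edges now: 11
Compute levels (Kahn BFS):
  sources (in-degree 0): C, G
  process C: level=0
    C->B: in-degree(B)=3, level(B)>=1
  process G: level=0
    G->B: in-degree(B)=2, level(B)>=1
    G->E: in-degree(E)=0, level(E)=1, enqueue
    G->F: in-degree(F)=0, level(F)=1, enqueue
  process E: level=1
    E->A: in-degree(A)=1, level(A)>=2
    E->H: in-degree(H)=1, level(H)>=2
  process F: level=1
    F->A: in-degree(A)=0, level(A)=2, enqueue
    F->B: in-degree(B)=1, level(B)>=2
    F->D: in-degree(D)=0, level(D)=2, enqueue
    F->H: in-degree(H)=0, level(H)=2, enqueue
  process A: level=2
  process D: level=2
    D->B: in-degree(B)=0, level(B)=3, enqueue
  process H: level=2
  process B: level=3
All levels: A:2, B:3, C:0, D:2, E:1, F:1, G:0, H:2

Answer: A:2, B:3, C:0, D:2, E:1, F:1, G:0, H:2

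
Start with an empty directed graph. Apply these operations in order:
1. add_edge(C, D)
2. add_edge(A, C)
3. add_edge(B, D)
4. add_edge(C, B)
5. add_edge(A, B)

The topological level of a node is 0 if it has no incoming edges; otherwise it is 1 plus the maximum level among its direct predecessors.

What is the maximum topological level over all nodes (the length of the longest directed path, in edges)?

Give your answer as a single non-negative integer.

Answer: 3

Derivation:
Op 1: add_edge(C, D). Edges now: 1
Op 2: add_edge(A, C). Edges now: 2
Op 3: add_edge(B, D). Edges now: 3
Op 4: add_edge(C, B). Edges now: 4
Op 5: add_edge(A, B). Edges now: 5
Compute levels (Kahn BFS):
  sources (in-degree 0): A
  process A: level=0
    A->B: in-degree(B)=1, level(B)>=1
    A->C: in-degree(C)=0, level(C)=1, enqueue
  process C: level=1
    C->B: in-degree(B)=0, level(B)=2, enqueue
    C->D: in-degree(D)=1, level(D)>=2
  process B: level=2
    B->D: in-degree(D)=0, level(D)=3, enqueue
  process D: level=3
All levels: A:0, B:2, C:1, D:3
max level = 3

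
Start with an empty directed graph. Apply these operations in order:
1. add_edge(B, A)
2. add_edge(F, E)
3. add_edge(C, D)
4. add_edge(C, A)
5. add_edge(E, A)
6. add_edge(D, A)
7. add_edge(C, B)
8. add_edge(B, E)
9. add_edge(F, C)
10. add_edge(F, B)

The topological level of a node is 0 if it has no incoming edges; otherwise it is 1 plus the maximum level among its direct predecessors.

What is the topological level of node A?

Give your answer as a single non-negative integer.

Op 1: add_edge(B, A). Edges now: 1
Op 2: add_edge(F, E). Edges now: 2
Op 3: add_edge(C, D). Edges now: 3
Op 4: add_edge(C, A). Edges now: 4
Op 5: add_edge(E, A). Edges now: 5
Op 6: add_edge(D, A). Edges now: 6
Op 7: add_edge(C, B). Edges now: 7
Op 8: add_edge(B, E). Edges now: 8
Op 9: add_edge(F, C). Edges now: 9
Op 10: add_edge(F, B). Edges now: 10
Compute levels (Kahn BFS):
  sources (in-degree 0): F
  process F: level=0
    F->B: in-degree(B)=1, level(B)>=1
    F->C: in-degree(C)=0, level(C)=1, enqueue
    F->E: in-degree(E)=1, level(E)>=1
  process C: level=1
    C->A: in-degree(A)=3, level(A)>=2
    C->B: in-degree(B)=0, level(B)=2, enqueue
    C->D: in-degree(D)=0, level(D)=2, enqueue
  process B: level=2
    B->A: in-degree(A)=2, level(A)>=3
    B->E: in-degree(E)=0, level(E)=3, enqueue
  process D: level=2
    D->A: in-degree(A)=1, level(A)>=3
  process E: level=3
    E->A: in-degree(A)=0, level(A)=4, enqueue
  process A: level=4
All levels: A:4, B:2, C:1, D:2, E:3, F:0
level(A) = 4

Answer: 4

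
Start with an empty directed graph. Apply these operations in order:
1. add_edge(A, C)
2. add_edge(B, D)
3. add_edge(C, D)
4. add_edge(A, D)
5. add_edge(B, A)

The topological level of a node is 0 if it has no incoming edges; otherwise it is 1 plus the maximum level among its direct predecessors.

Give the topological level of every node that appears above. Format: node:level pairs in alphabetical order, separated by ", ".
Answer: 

Answer: A:1, B:0, C:2, D:3

Derivation:
Op 1: add_edge(A, C). Edges now: 1
Op 2: add_edge(B, D). Edges now: 2
Op 3: add_edge(C, D). Edges now: 3
Op 4: add_edge(A, D). Edges now: 4
Op 5: add_edge(B, A). Edges now: 5
Compute levels (Kahn BFS):
  sources (in-degree 0): B
  process B: level=0
    B->A: in-degree(A)=0, level(A)=1, enqueue
    B->D: in-degree(D)=2, level(D)>=1
  process A: level=1
    A->C: in-degree(C)=0, level(C)=2, enqueue
    A->D: in-degree(D)=1, level(D)>=2
  process C: level=2
    C->D: in-degree(D)=0, level(D)=3, enqueue
  process D: level=3
All levels: A:1, B:0, C:2, D:3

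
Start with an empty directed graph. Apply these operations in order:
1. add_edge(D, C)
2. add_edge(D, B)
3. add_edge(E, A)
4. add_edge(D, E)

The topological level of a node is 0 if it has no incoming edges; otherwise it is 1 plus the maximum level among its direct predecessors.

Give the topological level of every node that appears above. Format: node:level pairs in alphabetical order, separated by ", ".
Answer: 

Op 1: add_edge(D, C). Edges now: 1
Op 2: add_edge(D, B). Edges now: 2
Op 3: add_edge(E, A). Edges now: 3
Op 4: add_edge(D, E). Edges now: 4
Compute levels (Kahn BFS):
  sources (in-degree 0): D
  process D: level=0
    D->B: in-degree(B)=0, level(B)=1, enqueue
    D->C: in-degree(C)=0, level(C)=1, enqueue
    D->E: in-degree(E)=0, level(E)=1, enqueue
  process B: level=1
  process C: level=1
  process E: level=1
    E->A: in-degree(A)=0, level(A)=2, enqueue
  process A: level=2
All levels: A:2, B:1, C:1, D:0, E:1

Answer: A:2, B:1, C:1, D:0, E:1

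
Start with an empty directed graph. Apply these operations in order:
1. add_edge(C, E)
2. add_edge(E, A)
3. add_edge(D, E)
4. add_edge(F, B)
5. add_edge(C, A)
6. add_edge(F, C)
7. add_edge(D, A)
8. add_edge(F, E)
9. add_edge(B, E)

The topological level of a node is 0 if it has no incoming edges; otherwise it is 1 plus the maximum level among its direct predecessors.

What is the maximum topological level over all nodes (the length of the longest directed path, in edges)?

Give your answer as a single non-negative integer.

Answer: 3

Derivation:
Op 1: add_edge(C, E). Edges now: 1
Op 2: add_edge(E, A). Edges now: 2
Op 3: add_edge(D, E). Edges now: 3
Op 4: add_edge(F, B). Edges now: 4
Op 5: add_edge(C, A). Edges now: 5
Op 6: add_edge(F, C). Edges now: 6
Op 7: add_edge(D, A). Edges now: 7
Op 8: add_edge(F, E). Edges now: 8
Op 9: add_edge(B, E). Edges now: 9
Compute levels (Kahn BFS):
  sources (in-degree 0): D, F
  process D: level=0
    D->A: in-degree(A)=2, level(A)>=1
    D->E: in-degree(E)=3, level(E)>=1
  process F: level=0
    F->B: in-degree(B)=0, level(B)=1, enqueue
    F->C: in-degree(C)=0, level(C)=1, enqueue
    F->E: in-degree(E)=2, level(E)>=1
  process B: level=1
    B->E: in-degree(E)=1, level(E)>=2
  process C: level=1
    C->A: in-degree(A)=1, level(A)>=2
    C->E: in-degree(E)=0, level(E)=2, enqueue
  process E: level=2
    E->A: in-degree(A)=0, level(A)=3, enqueue
  process A: level=3
All levels: A:3, B:1, C:1, D:0, E:2, F:0
max level = 3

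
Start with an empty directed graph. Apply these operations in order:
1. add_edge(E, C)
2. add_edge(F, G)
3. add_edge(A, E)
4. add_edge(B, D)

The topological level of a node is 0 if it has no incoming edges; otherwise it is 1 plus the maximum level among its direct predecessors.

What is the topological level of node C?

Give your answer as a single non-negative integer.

Answer: 2

Derivation:
Op 1: add_edge(E, C). Edges now: 1
Op 2: add_edge(F, G). Edges now: 2
Op 3: add_edge(A, E). Edges now: 3
Op 4: add_edge(B, D). Edges now: 4
Compute levels (Kahn BFS):
  sources (in-degree 0): A, B, F
  process A: level=0
    A->E: in-degree(E)=0, level(E)=1, enqueue
  process B: level=0
    B->D: in-degree(D)=0, level(D)=1, enqueue
  process F: level=0
    F->G: in-degree(G)=0, level(G)=1, enqueue
  process E: level=1
    E->C: in-degree(C)=0, level(C)=2, enqueue
  process D: level=1
  process G: level=1
  process C: level=2
All levels: A:0, B:0, C:2, D:1, E:1, F:0, G:1
level(C) = 2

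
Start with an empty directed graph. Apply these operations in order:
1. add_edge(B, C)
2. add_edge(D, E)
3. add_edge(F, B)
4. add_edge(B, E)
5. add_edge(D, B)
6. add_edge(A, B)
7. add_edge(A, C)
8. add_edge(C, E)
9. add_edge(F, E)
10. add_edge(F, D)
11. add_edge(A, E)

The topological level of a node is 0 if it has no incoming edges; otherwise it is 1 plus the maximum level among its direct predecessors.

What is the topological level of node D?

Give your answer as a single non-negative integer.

Answer: 1

Derivation:
Op 1: add_edge(B, C). Edges now: 1
Op 2: add_edge(D, E). Edges now: 2
Op 3: add_edge(F, B). Edges now: 3
Op 4: add_edge(B, E). Edges now: 4
Op 5: add_edge(D, B). Edges now: 5
Op 6: add_edge(A, B). Edges now: 6
Op 7: add_edge(A, C). Edges now: 7
Op 8: add_edge(C, E). Edges now: 8
Op 9: add_edge(F, E). Edges now: 9
Op 10: add_edge(F, D). Edges now: 10
Op 11: add_edge(A, E). Edges now: 11
Compute levels (Kahn BFS):
  sources (in-degree 0): A, F
  process A: level=0
    A->B: in-degree(B)=2, level(B)>=1
    A->C: in-degree(C)=1, level(C)>=1
    A->E: in-degree(E)=4, level(E)>=1
  process F: level=0
    F->B: in-degree(B)=1, level(B)>=1
    F->D: in-degree(D)=0, level(D)=1, enqueue
    F->E: in-degree(E)=3, level(E)>=1
  process D: level=1
    D->B: in-degree(B)=0, level(B)=2, enqueue
    D->E: in-degree(E)=2, level(E)>=2
  process B: level=2
    B->C: in-degree(C)=0, level(C)=3, enqueue
    B->E: in-degree(E)=1, level(E)>=3
  process C: level=3
    C->E: in-degree(E)=0, level(E)=4, enqueue
  process E: level=4
All levels: A:0, B:2, C:3, D:1, E:4, F:0
level(D) = 1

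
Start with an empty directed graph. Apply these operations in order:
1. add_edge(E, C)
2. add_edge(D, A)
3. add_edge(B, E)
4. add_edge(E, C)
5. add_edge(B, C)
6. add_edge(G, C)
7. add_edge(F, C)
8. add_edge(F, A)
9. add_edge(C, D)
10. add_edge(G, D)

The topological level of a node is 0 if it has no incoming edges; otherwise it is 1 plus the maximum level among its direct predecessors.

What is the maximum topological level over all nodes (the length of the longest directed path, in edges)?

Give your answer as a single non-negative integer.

Op 1: add_edge(E, C). Edges now: 1
Op 2: add_edge(D, A). Edges now: 2
Op 3: add_edge(B, E). Edges now: 3
Op 4: add_edge(E, C) (duplicate, no change). Edges now: 3
Op 5: add_edge(B, C). Edges now: 4
Op 6: add_edge(G, C). Edges now: 5
Op 7: add_edge(F, C). Edges now: 6
Op 8: add_edge(F, A). Edges now: 7
Op 9: add_edge(C, D). Edges now: 8
Op 10: add_edge(G, D). Edges now: 9
Compute levels (Kahn BFS):
  sources (in-degree 0): B, F, G
  process B: level=0
    B->C: in-degree(C)=3, level(C)>=1
    B->E: in-degree(E)=0, level(E)=1, enqueue
  process F: level=0
    F->A: in-degree(A)=1, level(A)>=1
    F->C: in-degree(C)=2, level(C)>=1
  process G: level=0
    G->C: in-degree(C)=1, level(C)>=1
    G->D: in-degree(D)=1, level(D)>=1
  process E: level=1
    E->C: in-degree(C)=0, level(C)=2, enqueue
  process C: level=2
    C->D: in-degree(D)=0, level(D)=3, enqueue
  process D: level=3
    D->A: in-degree(A)=0, level(A)=4, enqueue
  process A: level=4
All levels: A:4, B:0, C:2, D:3, E:1, F:0, G:0
max level = 4

Answer: 4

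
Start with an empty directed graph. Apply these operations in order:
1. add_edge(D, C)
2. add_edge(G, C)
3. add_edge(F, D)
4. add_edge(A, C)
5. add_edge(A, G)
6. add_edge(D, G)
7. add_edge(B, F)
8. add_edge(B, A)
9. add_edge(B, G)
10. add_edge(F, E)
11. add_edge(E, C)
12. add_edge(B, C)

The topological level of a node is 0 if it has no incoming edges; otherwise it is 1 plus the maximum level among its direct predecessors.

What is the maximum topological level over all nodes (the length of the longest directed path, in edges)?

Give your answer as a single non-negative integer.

Answer: 4

Derivation:
Op 1: add_edge(D, C). Edges now: 1
Op 2: add_edge(G, C). Edges now: 2
Op 3: add_edge(F, D). Edges now: 3
Op 4: add_edge(A, C). Edges now: 4
Op 5: add_edge(A, G). Edges now: 5
Op 6: add_edge(D, G). Edges now: 6
Op 7: add_edge(B, F). Edges now: 7
Op 8: add_edge(B, A). Edges now: 8
Op 9: add_edge(B, G). Edges now: 9
Op 10: add_edge(F, E). Edges now: 10
Op 11: add_edge(E, C). Edges now: 11
Op 12: add_edge(B, C). Edges now: 12
Compute levels (Kahn BFS):
  sources (in-degree 0): B
  process B: level=0
    B->A: in-degree(A)=0, level(A)=1, enqueue
    B->C: in-degree(C)=4, level(C)>=1
    B->F: in-degree(F)=0, level(F)=1, enqueue
    B->G: in-degree(G)=2, level(G)>=1
  process A: level=1
    A->C: in-degree(C)=3, level(C)>=2
    A->G: in-degree(G)=1, level(G)>=2
  process F: level=1
    F->D: in-degree(D)=0, level(D)=2, enqueue
    F->E: in-degree(E)=0, level(E)=2, enqueue
  process D: level=2
    D->C: in-degree(C)=2, level(C)>=3
    D->G: in-degree(G)=0, level(G)=3, enqueue
  process E: level=2
    E->C: in-degree(C)=1, level(C)>=3
  process G: level=3
    G->C: in-degree(C)=0, level(C)=4, enqueue
  process C: level=4
All levels: A:1, B:0, C:4, D:2, E:2, F:1, G:3
max level = 4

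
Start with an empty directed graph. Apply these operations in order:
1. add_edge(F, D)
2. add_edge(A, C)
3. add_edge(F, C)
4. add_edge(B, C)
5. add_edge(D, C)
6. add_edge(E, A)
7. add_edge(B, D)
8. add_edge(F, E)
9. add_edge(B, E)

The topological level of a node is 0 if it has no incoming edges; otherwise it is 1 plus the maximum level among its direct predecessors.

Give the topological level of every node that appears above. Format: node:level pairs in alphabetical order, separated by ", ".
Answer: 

Answer: A:2, B:0, C:3, D:1, E:1, F:0

Derivation:
Op 1: add_edge(F, D). Edges now: 1
Op 2: add_edge(A, C). Edges now: 2
Op 3: add_edge(F, C). Edges now: 3
Op 4: add_edge(B, C). Edges now: 4
Op 5: add_edge(D, C). Edges now: 5
Op 6: add_edge(E, A). Edges now: 6
Op 7: add_edge(B, D). Edges now: 7
Op 8: add_edge(F, E). Edges now: 8
Op 9: add_edge(B, E). Edges now: 9
Compute levels (Kahn BFS):
  sources (in-degree 0): B, F
  process B: level=0
    B->C: in-degree(C)=3, level(C)>=1
    B->D: in-degree(D)=1, level(D)>=1
    B->E: in-degree(E)=1, level(E)>=1
  process F: level=0
    F->C: in-degree(C)=2, level(C)>=1
    F->D: in-degree(D)=0, level(D)=1, enqueue
    F->E: in-degree(E)=0, level(E)=1, enqueue
  process D: level=1
    D->C: in-degree(C)=1, level(C)>=2
  process E: level=1
    E->A: in-degree(A)=0, level(A)=2, enqueue
  process A: level=2
    A->C: in-degree(C)=0, level(C)=3, enqueue
  process C: level=3
All levels: A:2, B:0, C:3, D:1, E:1, F:0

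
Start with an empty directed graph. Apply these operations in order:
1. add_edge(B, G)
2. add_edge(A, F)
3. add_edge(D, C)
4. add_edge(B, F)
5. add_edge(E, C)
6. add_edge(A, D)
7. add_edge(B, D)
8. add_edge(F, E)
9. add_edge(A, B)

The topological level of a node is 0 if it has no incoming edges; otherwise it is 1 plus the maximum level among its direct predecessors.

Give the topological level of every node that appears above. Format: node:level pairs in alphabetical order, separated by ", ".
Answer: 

Op 1: add_edge(B, G). Edges now: 1
Op 2: add_edge(A, F). Edges now: 2
Op 3: add_edge(D, C). Edges now: 3
Op 4: add_edge(B, F). Edges now: 4
Op 5: add_edge(E, C). Edges now: 5
Op 6: add_edge(A, D). Edges now: 6
Op 7: add_edge(B, D). Edges now: 7
Op 8: add_edge(F, E). Edges now: 8
Op 9: add_edge(A, B). Edges now: 9
Compute levels (Kahn BFS):
  sources (in-degree 0): A
  process A: level=0
    A->B: in-degree(B)=0, level(B)=1, enqueue
    A->D: in-degree(D)=1, level(D)>=1
    A->F: in-degree(F)=1, level(F)>=1
  process B: level=1
    B->D: in-degree(D)=0, level(D)=2, enqueue
    B->F: in-degree(F)=0, level(F)=2, enqueue
    B->G: in-degree(G)=0, level(G)=2, enqueue
  process D: level=2
    D->C: in-degree(C)=1, level(C)>=3
  process F: level=2
    F->E: in-degree(E)=0, level(E)=3, enqueue
  process G: level=2
  process E: level=3
    E->C: in-degree(C)=0, level(C)=4, enqueue
  process C: level=4
All levels: A:0, B:1, C:4, D:2, E:3, F:2, G:2

Answer: A:0, B:1, C:4, D:2, E:3, F:2, G:2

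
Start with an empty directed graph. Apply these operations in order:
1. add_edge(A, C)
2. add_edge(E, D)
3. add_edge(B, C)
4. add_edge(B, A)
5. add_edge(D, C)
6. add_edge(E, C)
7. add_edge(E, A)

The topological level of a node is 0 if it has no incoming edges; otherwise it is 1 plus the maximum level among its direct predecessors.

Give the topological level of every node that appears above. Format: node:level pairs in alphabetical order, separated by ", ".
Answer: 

Op 1: add_edge(A, C). Edges now: 1
Op 2: add_edge(E, D). Edges now: 2
Op 3: add_edge(B, C). Edges now: 3
Op 4: add_edge(B, A). Edges now: 4
Op 5: add_edge(D, C). Edges now: 5
Op 6: add_edge(E, C). Edges now: 6
Op 7: add_edge(E, A). Edges now: 7
Compute levels (Kahn BFS):
  sources (in-degree 0): B, E
  process B: level=0
    B->A: in-degree(A)=1, level(A)>=1
    B->C: in-degree(C)=3, level(C)>=1
  process E: level=0
    E->A: in-degree(A)=0, level(A)=1, enqueue
    E->C: in-degree(C)=2, level(C)>=1
    E->D: in-degree(D)=0, level(D)=1, enqueue
  process A: level=1
    A->C: in-degree(C)=1, level(C)>=2
  process D: level=1
    D->C: in-degree(C)=0, level(C)=2, enqueue
  process C: level=2
All levels: A:1, B:0, C:2, D:1, E:0

Answer: A:1, B:0, C:2, D:1, E:0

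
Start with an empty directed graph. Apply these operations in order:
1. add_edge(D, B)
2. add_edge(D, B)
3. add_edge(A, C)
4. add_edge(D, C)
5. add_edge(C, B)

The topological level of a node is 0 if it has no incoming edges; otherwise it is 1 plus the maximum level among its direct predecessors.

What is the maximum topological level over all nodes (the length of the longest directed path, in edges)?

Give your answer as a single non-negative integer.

Answer: 2

Derivation:
Op 1: add_edge(D, B). Edges now: 1
Op 2: add_edge(D, B) (duplicate, no change). Edges now: 1
Op 3: add_edge(A, C). Edges now: 2
Op 4: add_edge(D, C). Edges now: 3
Op 5: add_edge(C, B). Edges now: 4
Compute levels (Kahn BFS):
  sources (in-degree 0): A, D
  process A: level=0
    A->C: in-degree(C)=1, level(C)>=1
  process D: level=0
    D->B: in-degree(B)=1, level(B)>=1
    D->C: in-degree(C)=0, level(C)=1, enqueue
  process C: level=1
    C->B: in-degree(B)=0, level(B)=2, enqueue
  process B: level=2
All levels: A:0, B:2, C:1, D:0
max level = 2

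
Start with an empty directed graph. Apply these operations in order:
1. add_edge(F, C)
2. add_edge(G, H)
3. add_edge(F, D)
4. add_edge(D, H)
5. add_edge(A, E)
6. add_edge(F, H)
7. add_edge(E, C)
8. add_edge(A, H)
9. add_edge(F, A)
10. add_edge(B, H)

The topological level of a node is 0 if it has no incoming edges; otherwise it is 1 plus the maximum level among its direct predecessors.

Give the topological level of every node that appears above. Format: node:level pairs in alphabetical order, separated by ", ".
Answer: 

Op 1: add_edge(F, C). Edges now: 1
Op 2: add_edge(G, H). Edges now: 2
Op 3: add_edge(F, D). Edges now: 3
Op 4: add_edge(D, H). Edges now: 4
Op 5: add_edge(A, E). Edges now: 5
Op 6: add_edge(F, H). Edges now: 6
Op 7: add_edge(E, C). Edges now: 7
Op 8: add_edge(A, H). Edges now: 8
Op 9: add_edge(F, A). Edges now: 9
Op 10: add_edge(B, H). Edges now: 10
Compute levels (Kahn BFS):
  sources (in-degree 0): B, F, G
  process B: level=0
    B->H: in-degree(H)=4, level(H)>=1
  process F: level=0
    F->A: in-degree(A)=0, level(A)=1, enqueue
    F->C: in-degree(C)=1, level(C)>=1
    F->D: in-degree(D)=0, level(D)=1, enqueue
    F->H: in-degree(H)=3, level(H)>=1
  process G: level=0
    G->H: in-degree(H)=2, level(H)>=1
  process A: level=1
    A->E: in-degree(E)=0, level(E)=2, enqueue
    A->H: in-degree(H)=1, level(H)>=2
  process D: level=1
    D->H: in-degree(H)=0, level(H)=2, enqueue
  process E: level=2
    E->C: in-degree(C)=0, level(C)=3, enqueue
  process H: level=2
  process C: level=3
All levels: A:1, B:0, C:3, D:1, E:2, F:0, G:0, H:2

Answer: A:1, B:0, C:3, D:1, E:2, F:0, G:0, H:2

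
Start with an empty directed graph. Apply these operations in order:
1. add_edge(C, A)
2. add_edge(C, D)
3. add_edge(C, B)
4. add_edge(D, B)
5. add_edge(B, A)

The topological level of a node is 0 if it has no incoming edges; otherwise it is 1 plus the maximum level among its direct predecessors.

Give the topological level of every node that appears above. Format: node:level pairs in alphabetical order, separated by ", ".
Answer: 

Answer: A:3, B:2, C:0, D:1

Derivation:
Op 1: add_edge(C, A). Edges now: 1
Op 2: add_edge(C, D). Edges now: 2
Op 3: add_edge(C, B). Edges now: 3
Op 4: add_edge(D, B). Edges now: 4
Op 5: add_edge(B, A). Edges now: 5
Compute levels (Kahn BFS):
  sources (in-degree 0): C
  process C: level=0
    C->A: in-degree(A)=1, level(A)>=1
    C->B: in-degree(B)=1, level(B)>=1
    C->D: in-degree(D)=0, level(D)=1, enqueue
  process D: level=1
    D->B: in-degree(B)=0, level(B)=2, enqueue
  process B: level=2
    B->A: in-degree(A)=0, level(A)=3, enqueue
  process A: level=3
All levels: A:3, B:2, C:0, D:1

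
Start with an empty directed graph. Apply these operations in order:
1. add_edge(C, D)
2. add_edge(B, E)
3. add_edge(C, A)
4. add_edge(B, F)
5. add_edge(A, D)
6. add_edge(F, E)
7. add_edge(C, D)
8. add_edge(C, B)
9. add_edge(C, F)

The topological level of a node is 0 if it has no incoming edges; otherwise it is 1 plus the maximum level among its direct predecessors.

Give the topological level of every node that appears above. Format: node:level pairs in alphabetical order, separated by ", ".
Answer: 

Answer: A:1, B:1, C:0, D:2, E:3, F:2

Derivation:
Op 1: add_edge(C, D). Edges now: 1
Op 2: add_edge(B, E). Edges now: 2
Op 3: add_edge(C, A). Edges now: 3
Op 4: add_edge(B, F). Edges now: 4
Op 5: add_edge(A, D). Edges now: 5
Op 6: add_edge(F, E). Edges now: 6
Op 7: add_edge(C, D) (duplicate, no change). Edges now: 6
Op 8: add_edge(C, B). Edges now: 7
Op 9: add_edge(C, F). Edges now: 8
Compute levels (Kahn BFS):
  sources (in-degree 0): C
  process C: level=0
    C->A: in-degree(A)=0, level(A)=1, enqueue
    C->B: in-degree(B)=0, level(B)=1, enqueue
    C->D: in-degree(D)=1, level(D)>=1
    C->F: in-degree(F)=1, level(F)>=1
  process A: level=1
    A->D: in-degree(D)=0, level(D)=2, enqueue
  process B: level=1
    B->E: in-degree(E)=1, level(E)>=2
    B->F: in-degree(F)=0, level(F)=2, enqueue
  process D: level=2
  process F: level=2
    F->E: in-degree(E)=0, level(E)=3, enqueue
  process E: level=3
All levels: A:1, B:1, C:0, D:2, E:3, F:2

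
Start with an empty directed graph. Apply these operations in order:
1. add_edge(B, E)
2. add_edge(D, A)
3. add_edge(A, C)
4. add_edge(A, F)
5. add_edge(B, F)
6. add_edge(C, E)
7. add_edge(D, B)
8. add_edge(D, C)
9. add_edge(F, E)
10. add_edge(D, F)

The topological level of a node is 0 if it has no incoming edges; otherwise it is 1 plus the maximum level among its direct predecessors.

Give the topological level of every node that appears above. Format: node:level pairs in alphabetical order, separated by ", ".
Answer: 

Op 1: add_edge(B, E). Edges now: 1
Op 2: add_edge(D, A). Edges now: 2
Op 3: add_edge(A, C). Edges now: 3
Op 4: add_edge(A, F). Edges now: 4
Op 5: add_edge(B, F). Edges now: 5
Op 6: add_edge(C, E). Edges now: 6
Op 7: add_edge(D, B). Edges now: 7
Op 8: add_edge(D, C). Edges now: 8
Op 9: add_edge(F, E). Edges now: 9
Op 10: add_edge(D, F). Edges now: 10
Compute levels (Kahn BFS):
  sources (in-degree 0): D
  process D: level=0
    D->A: in-degree(A)=0, level(A)=1, enqueue
    D->B: in-degree(B)=0, level(B)=1, enqueue
    D->C: in-degree(C)=1, level(C)>=1
    D->F: in-degree(F)=2, level(F)>=1
  process A: level=1
    A->C: in-degree(C)=0, level(C)=2, enqueue
    A->F: in-degree(F)=1, level(F)>=2
  process B: level=1
    B->E: in-degree(E)=2, level(E)>=2
    B->F: in-degree(F)=0, level(F)=2, enqueue
  process C: level=2
    C->E: in-degree(E)=1, level(E)>=3
  process F: level=2
    F->E: in-degree(E)=0, level(E)=3, enqueue
  process E: level=3
All levels: A:1, B:1, C:2, D:0, E:3, F:2

Answer: A:1, B:1, C:2, D:0, E:3, F:2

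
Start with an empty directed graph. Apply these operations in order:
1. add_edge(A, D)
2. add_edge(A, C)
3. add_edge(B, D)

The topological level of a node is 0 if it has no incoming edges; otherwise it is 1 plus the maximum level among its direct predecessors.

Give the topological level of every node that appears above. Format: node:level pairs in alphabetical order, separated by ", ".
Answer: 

Op 1: add_edge(A, D). Edges now: 1
Op 2: add_edge(A, C). Edges now: 2
Op 3: add_edge(B, D). Edges now: 3
Compute levels (Kahn BFS):
  sources (in-degree 0): A, B
  process A: level=0
    A->C: in-degree(C)=0, level(C)=1, enqueue
    A->D: in-degree(D)=1, level(D)>=1
  process B: level=0
    B->D: in-degree(D)=0, level(D)=1, enqueue
  process C: level=1
  process D: level=1
All levels: A:0, B:0, C:1, D:1

Answer: A:0, B:0, C:1, D:1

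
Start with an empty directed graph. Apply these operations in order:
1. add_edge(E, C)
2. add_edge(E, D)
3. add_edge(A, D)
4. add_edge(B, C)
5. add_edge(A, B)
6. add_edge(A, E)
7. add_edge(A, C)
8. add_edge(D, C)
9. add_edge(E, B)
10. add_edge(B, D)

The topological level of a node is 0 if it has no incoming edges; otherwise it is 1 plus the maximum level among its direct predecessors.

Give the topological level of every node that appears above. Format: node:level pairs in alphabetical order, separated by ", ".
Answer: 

Answer: A:0, B:2, C:4, D:3, E:1

Derivation:
Op 1: add_edge(E, C). Edges now: 1
Op 2: add_edge(E, D). Edges now: 2
Op 3: add_edge(A, D). Edges now: 3
Op 4: add_edge(B, C). Edges now: 4
Op 5: add_edge(A, B). Edges now: 5
Op 6: add_edge(A, E). Edges now: 6
Op 7: add_edge(A, C). Edges now: 7
Op 8: add_edge(D, C). Edges now: 8
Op 9: add_edge(E, B). Edges now: 9
Op 10: add_edge(B, D). Edges now: 10
Compute levels (Kahn BFS):
  sources (in-degree 0): A
  process A: level=0
    A->B: in-degree(B)=1, level(B)>=1
    A->C: in-degree(C)=3, level(C)>=1
    A->D: in-degree(D)=2, level(D)>=1
    A->E: in-degree(E)=0, level(E)=1, enqueue
  process E: level=1
    E->B: in-degree(B)=0, level(B)=2, enqueue
    E->C: in-degree(C)=2, level(C)>=2
    E->D: in-degree(D)=1, level(D)>=2
  process B: level=2
    B->C: in-degree(C)=1, level(C)>=3
    B->D: in-degree(D)=0, level(D)=3, enqueue
  process D: level=3
    D->C: in-degree(C)=0, level(C)=4, enqueue
  process C: level=4
All levels: A:0, B:2, C:4, D:3, E:1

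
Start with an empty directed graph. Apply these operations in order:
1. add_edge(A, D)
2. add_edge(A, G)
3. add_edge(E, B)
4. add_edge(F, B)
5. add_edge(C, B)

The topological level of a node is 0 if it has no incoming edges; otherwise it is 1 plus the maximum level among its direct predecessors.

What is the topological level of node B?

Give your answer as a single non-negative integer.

Op 1: add_edge(A, D). Edges now: 1
Op 2: add_edge(A, G). Edges now: 2
Op 3: add_edge(E, B). Edges now: 3
Op 4: add_edge(F, B). Edges now: 4
Op 5: add_edge(C, B). Edges now: 5
Compute levels (Kahn BFS):
  sources (in-degree 0): A, C, E, F
  process A: level=0
    A->D: in-degree(D)=0, level(D)=1, enqueue
    A->G: in-degree(G)=0, level(G)=1, enqueue
  process C: level=0
    C->B: in-degree(B)=2, level(B)>=1
  process E: level=0
    E->B: in-degree(B)=1, level(B)>=1
  process F: level=0
    F->B: in-degree(B)=0, level(B)=1, enqueue
  process D: level=1
  process G: level=1
  process B: level=1
All levels: A:0, B:1, C:0, D:1, E:0, F:0, G:1
level(B) = 1

Answer: 1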